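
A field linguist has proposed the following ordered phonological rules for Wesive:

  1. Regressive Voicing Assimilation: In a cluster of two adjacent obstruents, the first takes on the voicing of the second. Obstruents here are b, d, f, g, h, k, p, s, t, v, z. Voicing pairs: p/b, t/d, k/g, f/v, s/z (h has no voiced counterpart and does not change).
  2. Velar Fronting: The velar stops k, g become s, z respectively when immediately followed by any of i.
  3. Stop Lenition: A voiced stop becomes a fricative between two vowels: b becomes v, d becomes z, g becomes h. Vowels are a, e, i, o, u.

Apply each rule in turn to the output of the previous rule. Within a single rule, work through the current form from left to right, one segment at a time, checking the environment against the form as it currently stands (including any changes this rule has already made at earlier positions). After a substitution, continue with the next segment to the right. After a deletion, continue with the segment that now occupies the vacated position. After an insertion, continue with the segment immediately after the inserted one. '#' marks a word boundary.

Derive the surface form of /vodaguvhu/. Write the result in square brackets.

1 Regressive Voicing Assimilation: [vodaguvhu] → [vodagufhu]
2 Velar Fronting: no change — [vodagufhu]
3 Stop Lenition: [vodagufhu] → [vozahufhu]

[vozahufhu]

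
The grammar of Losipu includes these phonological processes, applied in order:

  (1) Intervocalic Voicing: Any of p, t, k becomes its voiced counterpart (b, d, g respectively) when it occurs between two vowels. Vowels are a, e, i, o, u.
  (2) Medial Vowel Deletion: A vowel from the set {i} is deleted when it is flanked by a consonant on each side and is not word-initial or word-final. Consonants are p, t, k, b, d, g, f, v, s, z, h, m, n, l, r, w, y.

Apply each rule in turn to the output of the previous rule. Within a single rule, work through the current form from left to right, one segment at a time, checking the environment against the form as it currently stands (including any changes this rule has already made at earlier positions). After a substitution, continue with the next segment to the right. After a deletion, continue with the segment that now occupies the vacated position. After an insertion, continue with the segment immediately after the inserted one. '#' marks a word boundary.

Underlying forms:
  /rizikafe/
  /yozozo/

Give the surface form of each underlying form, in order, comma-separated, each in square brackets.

/rizikafe/:
  (1) Intervocalic Voicing: [rizikafe] → [rizigafe]
  (2) Medial Vowel Deletion: [rizigafe] → [rzgafe]
/yozozo/:
  (1) Intervocalic Voicing: no change — [yozozo]
  (2) Medial Vowel Deletion: no change — [yozozo]

[rzgafe], [yozozo]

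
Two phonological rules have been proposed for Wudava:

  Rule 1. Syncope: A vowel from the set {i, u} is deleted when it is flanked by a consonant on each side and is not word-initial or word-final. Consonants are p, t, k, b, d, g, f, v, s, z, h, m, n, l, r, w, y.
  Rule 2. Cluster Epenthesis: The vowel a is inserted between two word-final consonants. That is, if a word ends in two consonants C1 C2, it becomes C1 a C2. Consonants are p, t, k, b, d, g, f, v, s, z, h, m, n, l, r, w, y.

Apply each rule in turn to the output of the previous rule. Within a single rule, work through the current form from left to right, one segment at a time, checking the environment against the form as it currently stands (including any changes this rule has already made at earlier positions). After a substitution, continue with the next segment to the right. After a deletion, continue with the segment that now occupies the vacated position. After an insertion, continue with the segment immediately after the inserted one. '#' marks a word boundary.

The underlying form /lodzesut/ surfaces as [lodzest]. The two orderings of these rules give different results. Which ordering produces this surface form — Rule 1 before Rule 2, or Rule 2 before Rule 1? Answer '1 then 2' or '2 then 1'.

2 then 1

Order 1 then 2:
  1 Syncope: [lodzesut] → [lodzest]
  2 Cluster Epenthesis: [lodzest] → [lodzesat]
  result: [lodzesat]
Order 2 then 1:
  2 Cluster Epenthesis: no change — [lodzesut]
  1 Syncope: [lodzesut] → [lodzest]
  result: [lodzest]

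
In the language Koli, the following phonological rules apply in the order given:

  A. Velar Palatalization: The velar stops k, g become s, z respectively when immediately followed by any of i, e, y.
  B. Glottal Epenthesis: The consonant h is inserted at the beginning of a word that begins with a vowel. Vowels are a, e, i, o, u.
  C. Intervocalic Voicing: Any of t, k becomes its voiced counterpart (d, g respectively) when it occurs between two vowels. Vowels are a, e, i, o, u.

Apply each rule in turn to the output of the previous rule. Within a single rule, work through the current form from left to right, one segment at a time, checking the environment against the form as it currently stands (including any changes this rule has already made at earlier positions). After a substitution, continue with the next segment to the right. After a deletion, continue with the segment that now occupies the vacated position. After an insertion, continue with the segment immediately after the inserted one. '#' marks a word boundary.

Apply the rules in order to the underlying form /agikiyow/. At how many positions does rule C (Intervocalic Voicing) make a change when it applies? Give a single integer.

0

A Velar Palatalization: [agikiyow] → [azisiyow]
B Glottal Epenthesis: [azisiyow] → [hazisiyow]
C Intervocalic Voicing: no change — [hazisiyow]
Rule C changed 0 position(s).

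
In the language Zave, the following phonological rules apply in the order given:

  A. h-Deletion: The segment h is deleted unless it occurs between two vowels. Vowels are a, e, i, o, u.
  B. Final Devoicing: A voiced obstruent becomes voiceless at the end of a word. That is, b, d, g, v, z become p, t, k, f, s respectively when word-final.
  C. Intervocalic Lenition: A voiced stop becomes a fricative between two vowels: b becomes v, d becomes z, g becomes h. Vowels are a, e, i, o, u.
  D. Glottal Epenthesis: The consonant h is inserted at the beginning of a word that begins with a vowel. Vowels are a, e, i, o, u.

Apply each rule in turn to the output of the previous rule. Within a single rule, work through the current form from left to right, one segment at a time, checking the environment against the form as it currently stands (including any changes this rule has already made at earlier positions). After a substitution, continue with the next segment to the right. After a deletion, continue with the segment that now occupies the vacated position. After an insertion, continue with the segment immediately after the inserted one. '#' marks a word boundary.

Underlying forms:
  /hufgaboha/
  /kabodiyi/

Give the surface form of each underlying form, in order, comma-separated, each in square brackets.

/hufgaboha/:
  A h-Deletion: [hufgaboha] → [ufgaboha]
  B Final Devoicing: no change — [ufgaboha]
  C Intervocalic Lenition: [ufgaboha] → [ufgavoha]
  D Glottal Epenthesis: [ufgavoha] → [hufgavoha]
/kabodiyi/:
  A h-Deletion: no change — [kabodiyi]
  B Final Devoicing: no change — [kabodiyi]
  C Intervocalic Lenition: [kabodiyi] → [kavoziyi]
  D Glottal Epenthesis: no change — [kavoziyi]

[hufgavoha], [kavoziyi]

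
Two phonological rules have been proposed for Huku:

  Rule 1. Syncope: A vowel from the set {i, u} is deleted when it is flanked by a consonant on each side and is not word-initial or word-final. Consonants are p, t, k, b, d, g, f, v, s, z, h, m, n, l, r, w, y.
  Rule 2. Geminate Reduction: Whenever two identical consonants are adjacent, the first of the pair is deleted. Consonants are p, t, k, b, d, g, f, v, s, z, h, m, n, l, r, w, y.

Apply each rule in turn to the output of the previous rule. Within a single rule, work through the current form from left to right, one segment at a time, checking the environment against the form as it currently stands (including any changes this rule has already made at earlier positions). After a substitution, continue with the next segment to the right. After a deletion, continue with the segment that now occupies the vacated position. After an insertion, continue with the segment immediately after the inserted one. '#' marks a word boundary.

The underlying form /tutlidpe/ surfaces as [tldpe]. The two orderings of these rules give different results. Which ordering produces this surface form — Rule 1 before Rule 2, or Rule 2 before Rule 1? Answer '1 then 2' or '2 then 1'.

Order 1 then 2:
  1 Syncope: [tutlidpe] → [ttldpe]
  2 Geminate Reduction: [ttldpe] → [tldpe]
  result: [tldpe]
Order 2 then 1:
  2 Geminate Reduction: no change — [tutlidpe]
  1 Syncope: [tutlidpe] → [ttldpe]
  result: [ttldpe]

1 then 2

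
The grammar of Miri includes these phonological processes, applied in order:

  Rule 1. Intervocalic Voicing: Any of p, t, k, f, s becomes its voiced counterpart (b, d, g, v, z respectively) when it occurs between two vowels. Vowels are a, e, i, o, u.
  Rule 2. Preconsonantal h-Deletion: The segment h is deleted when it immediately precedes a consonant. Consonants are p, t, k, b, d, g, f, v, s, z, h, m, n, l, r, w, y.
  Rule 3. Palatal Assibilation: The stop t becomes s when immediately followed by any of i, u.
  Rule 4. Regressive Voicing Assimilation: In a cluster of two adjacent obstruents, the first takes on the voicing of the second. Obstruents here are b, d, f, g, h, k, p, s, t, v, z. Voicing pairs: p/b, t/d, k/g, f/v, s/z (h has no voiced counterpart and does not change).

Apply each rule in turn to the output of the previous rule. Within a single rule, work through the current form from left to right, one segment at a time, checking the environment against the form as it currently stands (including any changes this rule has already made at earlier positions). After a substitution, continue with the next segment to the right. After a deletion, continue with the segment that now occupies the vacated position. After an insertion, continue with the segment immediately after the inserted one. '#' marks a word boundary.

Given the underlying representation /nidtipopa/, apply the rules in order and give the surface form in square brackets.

[nitsiboba]

Rule 1 Intervocalic Voicing: [nidtipopa] → [nidtiboba]
Rule 2 Preconsonantal h-Deletion: no change — [nidtiboba]
Rule 3 Palatal Assibilation: [nidtiboba] → [nidsiboba]
Rule 4 Regressive Voicing Assimilation: [nidsiboba] → [nitsiboba]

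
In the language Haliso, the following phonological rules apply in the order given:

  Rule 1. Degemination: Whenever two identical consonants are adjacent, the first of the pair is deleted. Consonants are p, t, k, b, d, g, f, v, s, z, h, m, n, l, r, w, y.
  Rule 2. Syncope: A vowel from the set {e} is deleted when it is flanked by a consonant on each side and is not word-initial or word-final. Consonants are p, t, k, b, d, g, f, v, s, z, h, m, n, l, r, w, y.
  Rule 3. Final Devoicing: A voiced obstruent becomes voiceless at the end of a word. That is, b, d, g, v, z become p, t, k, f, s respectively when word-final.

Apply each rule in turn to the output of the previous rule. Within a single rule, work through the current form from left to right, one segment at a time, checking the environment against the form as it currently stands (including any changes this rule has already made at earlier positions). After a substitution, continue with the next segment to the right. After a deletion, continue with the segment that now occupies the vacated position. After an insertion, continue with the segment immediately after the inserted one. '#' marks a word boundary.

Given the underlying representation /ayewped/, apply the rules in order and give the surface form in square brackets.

Rule 1 Degemination: no change — [ayewped]
Rule 2 Syncope: [ayewped] → [aywpd]
Rule 3 Final Devoicing: [aywpd] → [aywpt]

[aywpt]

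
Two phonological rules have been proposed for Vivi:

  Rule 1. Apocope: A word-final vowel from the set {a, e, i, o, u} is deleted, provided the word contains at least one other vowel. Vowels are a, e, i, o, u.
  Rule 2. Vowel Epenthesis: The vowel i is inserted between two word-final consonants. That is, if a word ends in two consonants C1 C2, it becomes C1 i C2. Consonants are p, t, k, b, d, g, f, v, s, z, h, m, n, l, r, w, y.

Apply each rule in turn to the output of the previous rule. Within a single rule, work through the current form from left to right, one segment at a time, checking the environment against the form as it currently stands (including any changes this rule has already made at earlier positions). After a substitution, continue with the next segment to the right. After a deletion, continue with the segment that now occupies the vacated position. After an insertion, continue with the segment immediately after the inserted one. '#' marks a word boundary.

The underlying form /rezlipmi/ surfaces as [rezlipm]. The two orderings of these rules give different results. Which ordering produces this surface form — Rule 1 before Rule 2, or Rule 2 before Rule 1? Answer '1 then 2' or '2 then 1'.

Order 1 then 2:
  1 Apocope: [rezlipmi] → [rezlipm]
  2 Vowel Epenthesis: [rezlipm] → [rezlipim]
  result: [rezlipim]
Order 2 then 1:
  2 Vowel Epenthesis: no change — [rezlipmi]
  1 Apocope: [rezlipmi] → [rezlipm]
  result: [rezlipm]

2 then 1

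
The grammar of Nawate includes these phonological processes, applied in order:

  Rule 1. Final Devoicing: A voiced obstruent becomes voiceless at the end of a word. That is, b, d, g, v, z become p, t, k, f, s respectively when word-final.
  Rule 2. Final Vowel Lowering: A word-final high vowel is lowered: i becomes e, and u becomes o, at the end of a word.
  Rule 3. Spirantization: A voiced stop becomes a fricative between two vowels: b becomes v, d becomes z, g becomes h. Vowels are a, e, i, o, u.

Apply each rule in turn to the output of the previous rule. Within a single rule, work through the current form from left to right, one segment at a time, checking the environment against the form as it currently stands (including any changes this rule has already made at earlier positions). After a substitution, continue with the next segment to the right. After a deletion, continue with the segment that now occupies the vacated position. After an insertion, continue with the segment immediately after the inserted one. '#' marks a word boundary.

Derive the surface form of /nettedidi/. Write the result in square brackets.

Rule 1 Final Devoicing: no change — [nettedidi]
Rule 2 Final Vowel Lowering: [nettedidi] → [nettedide]
Rule 3 Spirantization: [nettedide] → [nettezize]

[nettezize]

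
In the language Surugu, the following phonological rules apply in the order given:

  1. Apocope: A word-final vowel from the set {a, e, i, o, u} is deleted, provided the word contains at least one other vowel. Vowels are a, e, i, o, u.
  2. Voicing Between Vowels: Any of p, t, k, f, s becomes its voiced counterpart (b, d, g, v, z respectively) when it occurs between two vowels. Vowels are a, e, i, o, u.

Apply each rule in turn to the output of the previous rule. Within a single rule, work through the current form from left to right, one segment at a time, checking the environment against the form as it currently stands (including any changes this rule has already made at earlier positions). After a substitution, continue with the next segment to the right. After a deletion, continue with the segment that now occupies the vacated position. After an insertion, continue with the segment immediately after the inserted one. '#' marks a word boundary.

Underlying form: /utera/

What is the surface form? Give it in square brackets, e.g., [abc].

1 Apocope: [utera] → [uter]
2 Voicing Between Vowels: [uter] → [uder]

[uder]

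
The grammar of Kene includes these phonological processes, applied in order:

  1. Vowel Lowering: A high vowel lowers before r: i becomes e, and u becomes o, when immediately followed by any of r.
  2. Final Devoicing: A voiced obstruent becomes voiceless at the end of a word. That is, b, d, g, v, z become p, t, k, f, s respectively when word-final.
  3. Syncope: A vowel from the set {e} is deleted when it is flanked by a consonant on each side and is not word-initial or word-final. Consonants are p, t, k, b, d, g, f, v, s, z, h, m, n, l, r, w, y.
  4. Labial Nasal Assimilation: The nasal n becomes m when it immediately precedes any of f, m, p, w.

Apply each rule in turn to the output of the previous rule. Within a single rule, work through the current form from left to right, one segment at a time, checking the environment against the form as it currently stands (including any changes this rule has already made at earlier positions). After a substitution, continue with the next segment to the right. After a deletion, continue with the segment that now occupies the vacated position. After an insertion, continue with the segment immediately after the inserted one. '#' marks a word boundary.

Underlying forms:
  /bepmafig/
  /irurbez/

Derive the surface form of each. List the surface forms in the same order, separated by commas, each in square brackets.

/bepmafig/:
  1 Vowel Lowering: no change — [bepmafig]
  2 Final Devoicing: [bepmafig] → [bepmafik]
  3 Syncope: [bepmafik] → [bpmafik]
  4 Labial Nasal Assimilation: no change — [bpmafik]
/irurbez/:
  1 Vowel Lowering: [irurbez] → [erorbez]
  2 Final Devoicing: [erorbez] → [erorbes]
  3 Syncope: [erorbes] → [erorbs]
  4 Labial Nasal Assimilation: no change — [erorbs]

[bpmafik], [erorbs]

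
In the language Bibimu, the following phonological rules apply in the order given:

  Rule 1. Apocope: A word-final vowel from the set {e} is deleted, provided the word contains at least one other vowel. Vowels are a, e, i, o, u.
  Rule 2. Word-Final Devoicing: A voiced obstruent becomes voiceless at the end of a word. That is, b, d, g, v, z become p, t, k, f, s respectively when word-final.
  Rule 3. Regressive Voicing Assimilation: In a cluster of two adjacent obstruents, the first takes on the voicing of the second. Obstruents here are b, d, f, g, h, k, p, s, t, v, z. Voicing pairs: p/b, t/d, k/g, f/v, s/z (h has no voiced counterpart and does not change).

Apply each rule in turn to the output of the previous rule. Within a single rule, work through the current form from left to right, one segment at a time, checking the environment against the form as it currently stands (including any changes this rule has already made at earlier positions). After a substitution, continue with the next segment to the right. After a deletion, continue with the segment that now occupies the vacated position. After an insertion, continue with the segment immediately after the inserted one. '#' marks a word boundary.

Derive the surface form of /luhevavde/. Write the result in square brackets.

[luhevaft]

Rule 1 Apocope: [luhevavde] → [luhevavd]
Rule 2 Word-Final Devoicing: [luhevavd] → [luhevavt]
Rule 3 Regressive Voicing Assimilation: [luhevavt] → [luhevaft]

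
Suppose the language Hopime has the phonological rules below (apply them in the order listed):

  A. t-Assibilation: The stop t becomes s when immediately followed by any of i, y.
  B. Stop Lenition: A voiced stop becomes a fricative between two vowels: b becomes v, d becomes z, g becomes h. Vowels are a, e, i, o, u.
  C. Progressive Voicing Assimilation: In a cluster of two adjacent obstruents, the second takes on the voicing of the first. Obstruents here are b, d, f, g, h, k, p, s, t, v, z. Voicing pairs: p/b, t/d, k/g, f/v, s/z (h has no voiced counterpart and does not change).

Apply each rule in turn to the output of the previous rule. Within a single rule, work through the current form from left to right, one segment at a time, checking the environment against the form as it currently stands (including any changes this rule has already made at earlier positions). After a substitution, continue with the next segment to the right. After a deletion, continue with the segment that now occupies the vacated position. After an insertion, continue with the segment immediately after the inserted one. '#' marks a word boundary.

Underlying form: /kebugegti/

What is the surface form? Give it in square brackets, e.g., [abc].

[kevuhegzi]

A t-Assibilation: [kebugegti] → [kebugegsi]
B Stop Lenition: [kebugegsi] → [kevuhegsi]
C Progressive Voicing Assimilation: [kevuhegsi] → [kevuhegzi]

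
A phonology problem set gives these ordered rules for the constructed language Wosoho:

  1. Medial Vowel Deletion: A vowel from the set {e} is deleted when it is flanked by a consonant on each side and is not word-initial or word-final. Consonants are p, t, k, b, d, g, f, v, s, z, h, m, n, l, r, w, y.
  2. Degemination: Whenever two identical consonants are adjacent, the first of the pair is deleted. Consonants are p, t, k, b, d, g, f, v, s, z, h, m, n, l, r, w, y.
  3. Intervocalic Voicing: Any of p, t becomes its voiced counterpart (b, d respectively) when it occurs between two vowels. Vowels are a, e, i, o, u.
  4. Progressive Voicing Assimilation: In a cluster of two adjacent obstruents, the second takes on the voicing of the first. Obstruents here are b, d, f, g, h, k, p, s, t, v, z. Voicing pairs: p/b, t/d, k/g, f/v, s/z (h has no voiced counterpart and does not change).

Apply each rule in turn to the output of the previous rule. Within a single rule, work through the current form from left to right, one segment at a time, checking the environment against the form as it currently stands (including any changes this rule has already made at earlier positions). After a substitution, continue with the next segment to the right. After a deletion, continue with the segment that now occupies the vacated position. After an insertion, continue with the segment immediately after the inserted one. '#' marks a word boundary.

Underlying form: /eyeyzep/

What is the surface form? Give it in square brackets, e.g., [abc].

[eyzb]

1 Medial Vowel Deletion: [eyeyzep] → [eyyzp]
2 Degemination: [eyyzp] → [eyzp]
3 Intervocalic Voicing: no change — [eyzp]
4 Progressive Voicing Assimilation: [eyzp] → [eyzb]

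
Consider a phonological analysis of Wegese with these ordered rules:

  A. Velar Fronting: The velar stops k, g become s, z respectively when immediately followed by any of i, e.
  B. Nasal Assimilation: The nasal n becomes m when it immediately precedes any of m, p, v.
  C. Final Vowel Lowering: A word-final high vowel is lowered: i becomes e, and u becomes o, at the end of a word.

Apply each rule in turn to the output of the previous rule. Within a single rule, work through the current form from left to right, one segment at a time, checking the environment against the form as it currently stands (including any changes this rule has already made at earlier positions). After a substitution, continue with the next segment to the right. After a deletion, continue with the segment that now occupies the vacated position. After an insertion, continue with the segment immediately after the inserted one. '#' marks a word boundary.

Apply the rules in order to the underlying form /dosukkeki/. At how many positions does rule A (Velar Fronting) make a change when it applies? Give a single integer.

2

A Velar Fronting: [dosukkeki] → [dosuksesi]
B Nasal Assimilation: no change — [dosuksesi]
C Final Vowel Lowering: [dosuksesi] → [dosuksese]
Rule A changed 2 position(s).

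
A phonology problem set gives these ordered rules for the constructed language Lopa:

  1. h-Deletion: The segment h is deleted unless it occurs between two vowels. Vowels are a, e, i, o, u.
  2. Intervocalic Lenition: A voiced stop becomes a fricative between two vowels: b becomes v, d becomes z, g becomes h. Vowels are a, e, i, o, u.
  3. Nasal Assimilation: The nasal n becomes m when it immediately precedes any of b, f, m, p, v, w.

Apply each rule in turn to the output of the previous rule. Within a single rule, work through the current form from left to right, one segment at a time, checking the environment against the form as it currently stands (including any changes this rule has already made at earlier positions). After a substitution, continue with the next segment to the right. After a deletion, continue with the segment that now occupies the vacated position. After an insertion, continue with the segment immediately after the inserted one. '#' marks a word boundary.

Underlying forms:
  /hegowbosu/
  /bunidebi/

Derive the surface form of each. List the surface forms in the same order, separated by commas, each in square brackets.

[ehowbosu], [bunizevi]

/hegowbosu/:
  1 h-Deletion: [hegowbosu] → [egowbosu]
  2 Intervocalic Lenition: [egowbosu] → [ehowbosu]
  3 Nasal Assimilation: no change — [ehowbosu]
/bunidebi/:
  1 h-Deletion: no change — [bunidebi]
  2 Intervocalic Lenition: [bunidebi] → [bunizevi]
  3 Nasal Assimilation: no change — [bunizevi]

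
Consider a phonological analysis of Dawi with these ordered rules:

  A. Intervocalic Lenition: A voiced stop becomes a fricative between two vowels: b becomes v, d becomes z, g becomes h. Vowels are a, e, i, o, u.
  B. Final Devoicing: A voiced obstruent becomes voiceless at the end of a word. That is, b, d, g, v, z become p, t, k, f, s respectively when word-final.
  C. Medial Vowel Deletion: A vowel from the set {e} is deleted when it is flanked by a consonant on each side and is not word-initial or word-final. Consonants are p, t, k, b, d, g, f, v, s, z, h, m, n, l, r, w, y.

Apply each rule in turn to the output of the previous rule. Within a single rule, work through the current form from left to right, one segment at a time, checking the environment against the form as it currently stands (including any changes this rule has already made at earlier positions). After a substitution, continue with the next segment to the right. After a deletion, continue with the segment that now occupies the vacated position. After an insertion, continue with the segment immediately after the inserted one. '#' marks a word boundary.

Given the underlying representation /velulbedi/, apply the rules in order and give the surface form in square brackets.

[vlulbzi]

A Intervocalic Lenition: [velulbedi] → [velulbezi]
B Final Devoicing: no change — [velulbezi]
C Medial Vowel Deletion: [velulbezi] → [vlulbzi]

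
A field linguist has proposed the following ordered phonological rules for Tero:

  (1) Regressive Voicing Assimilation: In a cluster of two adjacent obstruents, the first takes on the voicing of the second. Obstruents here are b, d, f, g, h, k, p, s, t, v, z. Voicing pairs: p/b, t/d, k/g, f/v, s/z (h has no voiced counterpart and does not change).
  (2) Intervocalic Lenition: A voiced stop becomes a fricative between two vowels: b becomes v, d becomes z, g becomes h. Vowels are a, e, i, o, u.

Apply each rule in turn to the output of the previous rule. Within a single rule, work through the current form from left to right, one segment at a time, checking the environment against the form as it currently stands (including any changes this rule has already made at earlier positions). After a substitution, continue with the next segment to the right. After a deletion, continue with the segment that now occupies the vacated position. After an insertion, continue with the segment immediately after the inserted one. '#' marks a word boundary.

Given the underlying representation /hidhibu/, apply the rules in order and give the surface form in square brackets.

[hithivu]

(1) Regressive Voicing Assimilation: [hidhibu] → [hithibu]
(2) Intervocalic Lenition: [hithibu] → [hithivu]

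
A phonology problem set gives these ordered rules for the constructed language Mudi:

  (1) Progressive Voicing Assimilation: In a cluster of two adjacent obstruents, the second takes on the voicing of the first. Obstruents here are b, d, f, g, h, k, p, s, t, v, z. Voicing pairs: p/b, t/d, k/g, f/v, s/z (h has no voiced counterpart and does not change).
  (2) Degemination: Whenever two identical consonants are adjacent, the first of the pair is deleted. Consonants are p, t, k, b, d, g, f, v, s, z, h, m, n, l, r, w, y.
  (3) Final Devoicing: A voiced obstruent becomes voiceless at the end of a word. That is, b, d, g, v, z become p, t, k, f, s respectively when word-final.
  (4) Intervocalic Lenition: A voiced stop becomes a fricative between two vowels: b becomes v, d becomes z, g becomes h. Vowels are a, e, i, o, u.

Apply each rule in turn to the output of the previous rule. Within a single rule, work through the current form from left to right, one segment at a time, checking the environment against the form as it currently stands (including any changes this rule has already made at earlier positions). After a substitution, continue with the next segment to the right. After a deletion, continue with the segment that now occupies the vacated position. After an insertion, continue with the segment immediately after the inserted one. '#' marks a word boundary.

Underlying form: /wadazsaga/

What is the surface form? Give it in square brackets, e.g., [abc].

[wazazaha]

(1) Progressive Voicing Assimilation: [wadazsaga] → [wadazzaga]
(2) Degemination: [wadazzaga] → [wadazaga]
(3) Final Devoicing: no change — [wadazaga]
(4) Intervocalic Lenition: [wadazaga] → [wazazaha]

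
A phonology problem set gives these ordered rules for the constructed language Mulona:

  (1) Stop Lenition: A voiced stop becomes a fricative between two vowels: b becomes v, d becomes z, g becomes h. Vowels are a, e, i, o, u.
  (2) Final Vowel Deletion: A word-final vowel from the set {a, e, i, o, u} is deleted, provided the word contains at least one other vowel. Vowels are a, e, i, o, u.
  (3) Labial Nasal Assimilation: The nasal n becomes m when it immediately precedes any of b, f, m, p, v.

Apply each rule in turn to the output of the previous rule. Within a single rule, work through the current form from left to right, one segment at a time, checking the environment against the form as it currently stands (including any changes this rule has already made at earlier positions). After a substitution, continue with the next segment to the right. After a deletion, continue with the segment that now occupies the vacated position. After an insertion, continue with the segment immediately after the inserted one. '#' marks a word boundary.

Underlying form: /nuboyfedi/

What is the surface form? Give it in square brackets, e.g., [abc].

[nuvoyfez]

(1) Stop Lenition: [nuboyfedi] → [nuvoyfezi]
(2) Final Vowel Deletion: [nuvoyfezi] → [nuvoyfez]
(3) Labial Nasal Assimilation: no change — [nuvoyfez]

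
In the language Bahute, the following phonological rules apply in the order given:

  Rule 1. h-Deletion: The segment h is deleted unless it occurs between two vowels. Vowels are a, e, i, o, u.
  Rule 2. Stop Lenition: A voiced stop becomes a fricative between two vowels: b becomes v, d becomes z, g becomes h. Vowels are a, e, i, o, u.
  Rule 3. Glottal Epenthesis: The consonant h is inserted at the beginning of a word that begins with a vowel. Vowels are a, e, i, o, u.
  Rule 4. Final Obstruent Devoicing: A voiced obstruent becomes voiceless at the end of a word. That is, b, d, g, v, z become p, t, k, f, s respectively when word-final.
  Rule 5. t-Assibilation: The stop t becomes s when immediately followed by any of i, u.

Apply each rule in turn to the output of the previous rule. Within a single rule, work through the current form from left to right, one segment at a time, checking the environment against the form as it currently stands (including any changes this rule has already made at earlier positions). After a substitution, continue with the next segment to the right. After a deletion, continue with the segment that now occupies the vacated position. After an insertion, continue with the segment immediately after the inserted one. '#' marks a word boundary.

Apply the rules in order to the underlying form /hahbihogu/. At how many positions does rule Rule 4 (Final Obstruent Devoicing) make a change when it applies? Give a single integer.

0

Rule 1 h-Deletion: [hahbihogu] → [abihogu]
Rule 2 Stop Lenition: [abihogu] → [avihohu]
Rule 3 Glottal Epenthesis: [avihohu] → [havihohu]
Rule 4 Final Obstruent Devoicing: no change — [havihohu]
Rule 5 t-Assibilation: no change — [havihohu]
Rule Rule 4 changed 0 position(s).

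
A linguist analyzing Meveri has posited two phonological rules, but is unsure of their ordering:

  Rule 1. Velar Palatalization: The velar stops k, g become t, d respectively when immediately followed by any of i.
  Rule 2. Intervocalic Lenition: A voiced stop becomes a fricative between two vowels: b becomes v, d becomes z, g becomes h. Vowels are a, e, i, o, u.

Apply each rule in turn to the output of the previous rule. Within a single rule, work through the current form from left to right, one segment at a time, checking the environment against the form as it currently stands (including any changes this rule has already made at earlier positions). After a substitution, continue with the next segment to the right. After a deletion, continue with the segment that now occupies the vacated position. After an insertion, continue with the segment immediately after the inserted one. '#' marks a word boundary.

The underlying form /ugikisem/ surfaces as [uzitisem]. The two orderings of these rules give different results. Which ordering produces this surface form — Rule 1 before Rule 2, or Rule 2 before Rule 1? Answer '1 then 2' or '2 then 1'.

1 then 2

Order 1 then 2:
  1 Velar Palatalization: [ugikisem] → [uditisem]
  2 Intervocalic Lenition: [uditisem] → [uzitisem]
  result: [uzitisem]
Order 2 then 1:
  2 Intervocalic Lenition: [ugikisem] → [uhikisem]
  1 Velar Palatalization: [uhikisem] → [uhitisem]
  result: [uhitisem]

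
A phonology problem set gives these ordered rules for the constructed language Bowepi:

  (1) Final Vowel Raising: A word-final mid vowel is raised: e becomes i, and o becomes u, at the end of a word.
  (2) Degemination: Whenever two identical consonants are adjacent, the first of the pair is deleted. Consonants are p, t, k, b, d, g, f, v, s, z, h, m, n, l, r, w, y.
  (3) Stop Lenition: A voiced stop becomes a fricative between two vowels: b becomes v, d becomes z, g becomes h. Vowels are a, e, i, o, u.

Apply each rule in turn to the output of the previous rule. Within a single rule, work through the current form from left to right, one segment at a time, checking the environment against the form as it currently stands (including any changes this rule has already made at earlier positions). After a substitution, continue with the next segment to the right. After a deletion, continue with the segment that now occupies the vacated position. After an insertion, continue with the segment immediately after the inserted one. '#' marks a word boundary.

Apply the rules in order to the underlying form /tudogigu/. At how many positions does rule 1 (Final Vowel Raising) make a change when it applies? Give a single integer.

0

(1) Final Vowel Raising: no change — [tudogigu]
(2) Degemination: no change — [tudogigu]
(3) Stop Lenition: [tudogigu] → [tuzohihu]
Rule 1 changed 0 position(s).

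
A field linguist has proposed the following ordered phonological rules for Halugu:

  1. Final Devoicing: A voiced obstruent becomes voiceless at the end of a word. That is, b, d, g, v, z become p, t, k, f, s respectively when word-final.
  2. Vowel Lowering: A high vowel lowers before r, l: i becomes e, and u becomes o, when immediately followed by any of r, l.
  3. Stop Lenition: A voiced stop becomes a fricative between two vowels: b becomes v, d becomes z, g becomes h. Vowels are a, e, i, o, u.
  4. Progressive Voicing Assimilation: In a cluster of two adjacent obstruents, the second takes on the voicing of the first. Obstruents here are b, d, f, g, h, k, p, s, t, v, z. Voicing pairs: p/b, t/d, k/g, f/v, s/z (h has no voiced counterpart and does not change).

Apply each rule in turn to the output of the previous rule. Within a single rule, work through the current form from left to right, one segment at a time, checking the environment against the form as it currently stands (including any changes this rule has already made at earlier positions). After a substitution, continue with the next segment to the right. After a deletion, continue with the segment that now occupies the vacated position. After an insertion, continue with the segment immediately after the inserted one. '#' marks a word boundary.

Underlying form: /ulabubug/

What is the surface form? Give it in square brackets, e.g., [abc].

[olavuvuk]

1 Final Devoicing: [ulabubug] → [ulabubuk]
2 Vowel Lowering: [ulabubuk] → [olabubuk]
3 Stop Lenition: [olabubuk] → [olavuvuk]
4 Progressive Voicing Assimilation: no change — [olavuvuk]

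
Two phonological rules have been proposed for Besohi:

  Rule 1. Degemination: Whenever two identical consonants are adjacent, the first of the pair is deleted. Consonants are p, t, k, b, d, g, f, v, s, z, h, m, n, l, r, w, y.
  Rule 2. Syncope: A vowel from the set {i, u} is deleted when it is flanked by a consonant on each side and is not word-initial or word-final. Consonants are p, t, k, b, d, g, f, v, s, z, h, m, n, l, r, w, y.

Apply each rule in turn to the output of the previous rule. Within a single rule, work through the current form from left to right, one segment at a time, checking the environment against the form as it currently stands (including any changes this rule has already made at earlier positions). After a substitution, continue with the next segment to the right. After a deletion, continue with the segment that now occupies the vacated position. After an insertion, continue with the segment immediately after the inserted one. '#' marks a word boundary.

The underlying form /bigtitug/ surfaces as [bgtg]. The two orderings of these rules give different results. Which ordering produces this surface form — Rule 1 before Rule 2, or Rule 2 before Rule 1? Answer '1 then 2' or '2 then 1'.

2 then 1

Order 1 then 2:
  1 Degemination: no change — [bigtitug]
  2 Syncope: [bigtitug] → [bgttg]
  result: [bgttg]
Order 2 then 1:
  2 Syncope: [bigtitug] → [bgttg]
  1 Degemination: [bgttg] → [bgtg]
  result: [bgtg]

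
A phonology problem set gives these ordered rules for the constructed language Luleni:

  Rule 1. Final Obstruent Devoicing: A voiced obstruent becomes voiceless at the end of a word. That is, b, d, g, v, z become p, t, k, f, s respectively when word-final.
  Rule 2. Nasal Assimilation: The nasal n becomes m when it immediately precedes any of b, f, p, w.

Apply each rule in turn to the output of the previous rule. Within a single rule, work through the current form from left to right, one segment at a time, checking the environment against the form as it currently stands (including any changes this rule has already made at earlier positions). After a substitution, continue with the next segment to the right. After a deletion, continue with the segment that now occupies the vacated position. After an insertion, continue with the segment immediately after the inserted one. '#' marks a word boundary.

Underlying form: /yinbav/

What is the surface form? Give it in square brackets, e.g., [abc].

Rule 1 Final Obstruent Devoicing: [yinbav] → [yinbaf]
Rule 2 Nasal Assimilation: [yinbaf] → [yimbaf]

[yimbaf]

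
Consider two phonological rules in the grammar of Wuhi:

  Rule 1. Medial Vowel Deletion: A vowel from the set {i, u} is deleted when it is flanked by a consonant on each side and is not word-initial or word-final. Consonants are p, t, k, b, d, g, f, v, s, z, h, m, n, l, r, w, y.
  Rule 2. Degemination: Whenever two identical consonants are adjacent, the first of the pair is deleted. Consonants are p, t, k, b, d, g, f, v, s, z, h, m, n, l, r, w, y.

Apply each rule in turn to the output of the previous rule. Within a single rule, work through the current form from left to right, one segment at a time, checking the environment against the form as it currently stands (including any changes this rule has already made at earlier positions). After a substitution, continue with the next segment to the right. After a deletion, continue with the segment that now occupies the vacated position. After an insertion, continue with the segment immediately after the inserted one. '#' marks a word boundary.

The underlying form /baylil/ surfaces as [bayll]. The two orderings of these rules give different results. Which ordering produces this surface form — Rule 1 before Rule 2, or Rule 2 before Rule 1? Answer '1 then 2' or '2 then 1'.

Order 1 then 2:
  1 Medial Vowel Deletion: [baylil] → [bayll]
  2 Degemination: [bayll] → [bayl]
  result: [bayl]
Order 2 then 1:
  2 Degemination: no change — [baylil]
  1 Medial Vowel Deletion: [baylil] → [bayll]
  result: [bayll]

2 then 1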